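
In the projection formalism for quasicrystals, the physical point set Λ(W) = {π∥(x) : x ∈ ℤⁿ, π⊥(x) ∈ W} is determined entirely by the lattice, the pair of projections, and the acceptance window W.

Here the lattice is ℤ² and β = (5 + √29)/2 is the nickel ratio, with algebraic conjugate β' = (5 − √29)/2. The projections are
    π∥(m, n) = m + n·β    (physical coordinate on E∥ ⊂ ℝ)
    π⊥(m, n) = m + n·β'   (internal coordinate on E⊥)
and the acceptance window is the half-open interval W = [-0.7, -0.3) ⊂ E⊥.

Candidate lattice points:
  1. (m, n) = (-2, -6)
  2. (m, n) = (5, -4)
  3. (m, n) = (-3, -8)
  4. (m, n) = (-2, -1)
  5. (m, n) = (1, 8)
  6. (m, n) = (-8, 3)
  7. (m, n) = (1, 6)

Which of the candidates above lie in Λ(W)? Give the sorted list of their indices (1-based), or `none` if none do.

5

Numerically β ≈ 5.192582 and β' = −1/β ≈ -0.192582.
[1] lift (-2,-6): star map gives -0.844506; window check -0.7 ≤ -0.844506 < -0.3 is false → out
[2] lift (5,-4): star map gives 5.770330; window check -0.7 ≤ 5.770330 < -0.3 is false → out
[3] lift (-3,-8): star map gives -1.459341; window check -0.7 ≤ -1.459341 < -0.3 is false → out
[4] lift (-2,-1): star map gives -1.807418; window check -0.7 ≤ -1.807418 < -0.3 is false → out
[5] lift (1,8): star map gives -0.540659; window check -0.7 ≤ -0.540659 < -0.3 is true → IN Λ
[6] lift (-8,3): star map gives -8.577747; window check -0.7 ≤ -8.577747 < -0.3 is false → out
[7] lift (1,6): star map gives -0.155494; window check -0.7 ≤ -0.155494 < -0.3 is false → out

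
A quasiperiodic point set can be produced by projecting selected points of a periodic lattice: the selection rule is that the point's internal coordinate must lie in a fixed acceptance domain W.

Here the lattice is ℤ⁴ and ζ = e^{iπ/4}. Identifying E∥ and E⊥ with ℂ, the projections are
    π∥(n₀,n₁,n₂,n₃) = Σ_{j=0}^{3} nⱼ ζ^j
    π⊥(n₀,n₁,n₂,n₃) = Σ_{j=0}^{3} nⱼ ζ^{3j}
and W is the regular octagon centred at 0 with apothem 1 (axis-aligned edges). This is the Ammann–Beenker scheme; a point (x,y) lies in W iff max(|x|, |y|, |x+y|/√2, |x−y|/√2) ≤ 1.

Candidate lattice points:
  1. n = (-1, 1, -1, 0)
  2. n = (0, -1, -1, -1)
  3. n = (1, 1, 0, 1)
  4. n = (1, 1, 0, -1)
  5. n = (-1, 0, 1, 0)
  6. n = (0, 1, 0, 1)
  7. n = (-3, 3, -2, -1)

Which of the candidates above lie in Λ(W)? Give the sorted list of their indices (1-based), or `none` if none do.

With ζ = e^{iπ/4} the internal vectors are ζ^0,ζ^3,ζ^6,ζ^9.
#1 (-1, 1, -1, 0): internal (-1.70711, 1.70711); octagon support 2.41421 vs apothem 1 → ∉ W
#2 (0, -1, -1, -1): internal (0.00000, -0.41421); octagon support 0.41421 vs apothem 1 → ∈ W
#3 (1, 1, 0, 1): internal (1.00000, 1.41421); octagon support 1.70711 vs apothem 1 → ∉ W
#4 (1, 1, 0, -1): internal (-0.41421, 0.00000); octagon support 0.41421 vs apothem 1 → ∈ W
#5 (-1, 0, 1, 0): internal (-1.00000, -1.00000); octagon support 1.41421 vs apothem 1 → ∉ W
#6 (0, 1, 0, 1): internal (0.00000, 1.41421); octagon support 1.41421 vs apothem 1 → ∉ W
#7 (-3, 3, -2, -1): internal (-5.82843, 3.41421); octagon support 6.53553 vs apothem 1 → ∉ W

2, 4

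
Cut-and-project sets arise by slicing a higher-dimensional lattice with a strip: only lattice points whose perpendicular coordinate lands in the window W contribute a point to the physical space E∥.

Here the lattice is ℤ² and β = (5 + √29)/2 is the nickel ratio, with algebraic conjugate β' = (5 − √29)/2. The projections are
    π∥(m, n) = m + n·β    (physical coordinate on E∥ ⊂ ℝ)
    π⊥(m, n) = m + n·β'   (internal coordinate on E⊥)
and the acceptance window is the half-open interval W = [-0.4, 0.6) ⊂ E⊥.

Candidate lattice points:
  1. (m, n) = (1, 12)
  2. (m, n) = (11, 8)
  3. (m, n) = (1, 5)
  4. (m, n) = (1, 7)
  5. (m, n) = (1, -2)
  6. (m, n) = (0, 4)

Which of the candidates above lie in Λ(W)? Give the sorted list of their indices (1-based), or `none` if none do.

Compute β' = (5−√29)/2 = -0.19258, so π⊥(m,n) = m -0.19258·n.
candidate 1: (m,n)=(1,12) → π∥ = 1+12·β ≈ 63.31099, π⊥ = 1+12·β' ≈ -1.31099 ∉ [-0.4, 0.6) ⇒ out
candidate 2: (m,n)=(11,8) → π∥ = 11+8·β ≈ 52.54066, π⊥ = 11+8·β' ≈ 9.45934 ∉ [-0.4, 0.6) ⇒ out
candidate 3: (m,n)=(1,5) → π∥ = 1+5·β ≈ 26.96291, π⊥ = 1+5·β' ≈ 0.03709 ∈ [-0.4, 0.6) ⇒ IN Λ
candidate 4: (m,n)=(1,7) → π∥ = 1+7·β ≈ 37.34808, π⊥ = 1+7·β' ≈ -0.34808 ∈ [-0.4, 0.6) ⇒ IN Λ
candidate 5: (m,n)=(1,-2) → π∥ = 1-2·β ≈ -9.38516, π⊥ = 1-2·β' ≈ 1.38516 ∉ [-0.4, 0.6) ⇒ out
candidate 6: (m,n)=(0,4) → π∥ = 0+4·β ≈ 20.77033, π⊥ = 0+4·β' ≈ -0.77033 ∉ [-0.4, 0.6) ⇒ out

3, 4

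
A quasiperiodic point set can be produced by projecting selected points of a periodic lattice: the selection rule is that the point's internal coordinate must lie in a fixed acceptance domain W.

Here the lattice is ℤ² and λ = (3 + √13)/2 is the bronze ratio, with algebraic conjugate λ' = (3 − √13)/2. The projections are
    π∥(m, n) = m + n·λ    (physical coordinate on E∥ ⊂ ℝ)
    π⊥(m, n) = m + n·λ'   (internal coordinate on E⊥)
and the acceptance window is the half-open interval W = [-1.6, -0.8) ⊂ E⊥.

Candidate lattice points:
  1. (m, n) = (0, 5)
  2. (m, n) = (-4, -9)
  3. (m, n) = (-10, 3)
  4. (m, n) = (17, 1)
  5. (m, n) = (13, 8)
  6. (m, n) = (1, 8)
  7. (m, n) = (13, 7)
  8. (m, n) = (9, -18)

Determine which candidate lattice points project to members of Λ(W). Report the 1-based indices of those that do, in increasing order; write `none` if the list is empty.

1, 2, 6

Numerically λ ≈ 3.302776 and λ' = −1/λ ≈ -0.302776.
[1] lift (0,5): star map gives -1.513878; window check -1.6 ≤ -1.513878 < -0.8 is true → IN Λ
[2] lift (-4,-9): star map gives -1.275019; window check -1.6 ≤ -1.275019 < -0.8 is true → IN Λ
[3] lift (-10,3): star map gives -10.908327; window check -1.6 ≤ -10.908327 < -0.8 is false → out
[4] lift (17,1): star map gives 16.697224; window check -1.6 ≤ 16.697224 < -0.8 is false → out
[5] lift (13,8): star map gives 10.577795; window check -1.6 ≤ 10.577795 < -0.8 is false → out
[6] lift (1,8): star map gives -1.422205; window check -1.6 ≤ -1.422205 < -0.8 is true → IN Λ
[7] lift (13,7): star map gives 10.880571; window check -1.6 ≤ 10.880571 < -0.8 is false → out
[8] lift (9,-18): star map gives 14.449961; window check -1.6 ≤ 14.449961 < -0.8 is false → out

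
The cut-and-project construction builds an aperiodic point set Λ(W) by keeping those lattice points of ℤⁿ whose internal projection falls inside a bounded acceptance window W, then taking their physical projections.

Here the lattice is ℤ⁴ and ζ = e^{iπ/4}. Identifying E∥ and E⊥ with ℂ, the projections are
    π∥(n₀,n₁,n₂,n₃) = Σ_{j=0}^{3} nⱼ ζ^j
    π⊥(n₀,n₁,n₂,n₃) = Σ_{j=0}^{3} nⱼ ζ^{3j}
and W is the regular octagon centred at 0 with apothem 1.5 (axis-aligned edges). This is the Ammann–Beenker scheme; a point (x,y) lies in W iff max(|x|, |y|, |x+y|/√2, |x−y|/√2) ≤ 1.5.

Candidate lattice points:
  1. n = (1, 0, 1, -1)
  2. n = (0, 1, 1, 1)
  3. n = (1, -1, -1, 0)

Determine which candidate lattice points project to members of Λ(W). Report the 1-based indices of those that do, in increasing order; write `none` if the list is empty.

With ζ = e^{iπ/4} the internal vectors are ζ^0,ζ^3,ζ^6,ζ^9.
candidate 1: n = (1, 0, 1, -1) → π⊥ ≈ (+0.2929, -1.7071); max(|x|,|y|,|x±y|/√2) = 1.7071 > 1.5 ⇒ ∉ W
candidate 2: n = (0, 1, 1, 1) → π⊥ ≈ (+0.0000, +0.4142); max(|x|,|y|,|x±y|/√2) = 0.4142 ≤ 1.5 ⇒ ∈ W
candidate 3: n = (1, -1, -1, 0) → π⊥ ≈ (+1.7071, +0.2929); max(|x|,|y|,|x±y|/√2) = 1.7071 > 1.5 ⇒ ∉ W

2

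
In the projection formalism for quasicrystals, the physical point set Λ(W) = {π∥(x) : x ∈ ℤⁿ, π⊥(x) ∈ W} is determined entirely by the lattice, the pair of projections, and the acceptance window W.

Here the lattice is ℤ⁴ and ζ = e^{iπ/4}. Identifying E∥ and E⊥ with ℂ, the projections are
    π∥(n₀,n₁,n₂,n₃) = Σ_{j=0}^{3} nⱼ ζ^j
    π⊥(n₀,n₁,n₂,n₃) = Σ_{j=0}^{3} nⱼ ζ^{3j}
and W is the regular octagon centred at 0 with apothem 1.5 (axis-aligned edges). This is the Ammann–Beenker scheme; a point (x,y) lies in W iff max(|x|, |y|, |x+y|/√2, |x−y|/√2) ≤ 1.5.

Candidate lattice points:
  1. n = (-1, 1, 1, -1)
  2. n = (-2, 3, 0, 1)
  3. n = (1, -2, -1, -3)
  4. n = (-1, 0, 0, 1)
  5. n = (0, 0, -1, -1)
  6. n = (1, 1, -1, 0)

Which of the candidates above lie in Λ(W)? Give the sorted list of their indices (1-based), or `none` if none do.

4, 5

With ζ = e^{iπ/4} the internal vectors are ζ^0,ζ^3,ζ^6,ζ^9.
#1 (-1, 1, 1, -1): internal (-2.4142, -1.0000); octagon support 2.4142 vs apothem 1.5 → ∉ W
#2 (-2, 3, 0, 1): internal (-3.4142, 2.8284); octagon support 4.4142 vs apothem 1.5 → ∉ W
#3 (1, -2, -1, -3): internal (0.2929, -2.5355); octagon support 2.5355 vs apothem 1.5 → ∉ W
#4 (-1, 0, 0, 1): internal (-0.2929, 0.7071); octagon support 0.7071 vs apothem 1.5 → ∈ W
#5 (0, 0, -1, -1): internal (-0.7071, 0.2929); octagon support 0.7071 vs apothem 1.5 → ∈ W
#6 (1, 1, -1, 0): internal (0.2929, 1.7071); octagon support 1.7071 vs apothem 1.5 → ∉ W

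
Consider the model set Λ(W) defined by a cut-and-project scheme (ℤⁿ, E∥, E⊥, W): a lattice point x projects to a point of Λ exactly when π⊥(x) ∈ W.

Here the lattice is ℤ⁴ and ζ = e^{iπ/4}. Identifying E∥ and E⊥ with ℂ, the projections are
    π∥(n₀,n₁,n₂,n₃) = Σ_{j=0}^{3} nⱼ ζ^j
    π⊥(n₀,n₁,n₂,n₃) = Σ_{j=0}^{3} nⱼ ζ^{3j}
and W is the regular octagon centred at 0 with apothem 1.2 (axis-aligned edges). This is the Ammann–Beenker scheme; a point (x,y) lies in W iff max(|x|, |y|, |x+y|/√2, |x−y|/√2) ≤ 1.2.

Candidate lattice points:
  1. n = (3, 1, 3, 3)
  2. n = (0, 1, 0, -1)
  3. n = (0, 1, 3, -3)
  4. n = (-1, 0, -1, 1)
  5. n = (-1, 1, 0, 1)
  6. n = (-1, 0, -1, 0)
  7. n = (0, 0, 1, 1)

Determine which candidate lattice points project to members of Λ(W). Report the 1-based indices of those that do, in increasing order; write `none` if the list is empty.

7

π⊥(n) = n₀ + n₁ζ³ + n₂ζ⁶ + n₃ζ⁹ where ζ = e^{iπ/4}.
#1 (3, 1, 3, 3): internal (4.414214, -0.171573); octagon support 4.414214 vs apothem 1.2 → ∉ W
#2 (0, 1, 0, -1): internal (-1.414214, 0.000000); octagon support 1.414214 vs apothem 1.2 → ∉ W
#3 (0, 1, 3, -3): internal (-2.828427, -4.414214); octagon support 5.121320 vs apothem 1.2 → ∉ W
#4 (-1, 0, -1, 1): internal (-0.292893, 1.707107); octagon support 1.707107 vs apothem 1.2 → ∉ W
#5 (-1, 1, 0, 1): internal (-1.000000, 1.414214); octagon support 1.707107 vs apothem 1.2 → ∉ W
#6 (-1, 0, -1, 0): internal (-1.000000, 1.000000); octagon support 1.414214 vs apothem 1.2 → ∉ W
#7 (0, 0, 1, 1): internal (0.707107, -0.292893); octagon support 0.707107 vs apothem 1.2 → ∈ W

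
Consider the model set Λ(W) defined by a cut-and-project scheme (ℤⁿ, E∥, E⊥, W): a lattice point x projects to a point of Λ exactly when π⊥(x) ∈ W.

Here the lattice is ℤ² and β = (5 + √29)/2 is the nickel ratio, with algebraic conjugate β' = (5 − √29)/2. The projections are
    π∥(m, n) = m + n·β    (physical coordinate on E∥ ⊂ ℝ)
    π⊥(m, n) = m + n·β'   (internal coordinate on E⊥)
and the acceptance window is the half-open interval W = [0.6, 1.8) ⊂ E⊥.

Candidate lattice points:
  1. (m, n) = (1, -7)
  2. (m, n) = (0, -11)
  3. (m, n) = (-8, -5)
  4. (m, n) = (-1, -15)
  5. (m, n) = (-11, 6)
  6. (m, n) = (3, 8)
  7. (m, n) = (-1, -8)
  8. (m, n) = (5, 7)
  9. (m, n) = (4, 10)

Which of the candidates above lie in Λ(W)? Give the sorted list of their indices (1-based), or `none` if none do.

6

Compute β' = (5−√29)/2 = -0.19258, so π⊥(m,n) = m -0.19258·n.
#1 (1,-7): internal coord 1 + (-7)·β' = +2.34808; +2.34808 ∉ [0.6, 1.8) → out
#2 (0,-11): internal coord 0 + (-11)·β' = +2.11841; +2.11841 ∉ [0.6, 1.8) → out
#3 (-8,-5): internal coord -8 + (-5)·β' = -7.03709; -7.03709 ∉ [0.6, 1.8) → out
#4 (-1,-15): internal coord -1 + (-15)·β' = +1.88874; +1.88874 ∉ [0.6, 1.8) → out
#5 (-11,6): internal coord -11 + (6)·β' = -12.15549; -12.15549 ∉ [0.6, 1.8) → out
#6 (3,8): internal coord 3 + (8)·β' = +1.45934; +1.45934 ∈ [0.6, 1.8) → IN Λ
#7 (-1,-8): internal coord -1 + (-8)·β' = +0.54066; +0.54066 ∉ [0.6, 1.8) → out
#8 (5,7): internal coord 5 + (7)·β' = +3.65192; +3.65192 ∉ [0.6, 1.8) → out
#9 (4,10): internal coord 4 + (10)·β' = +2.07418; +2.07418 ∉ [0.6, 1.8) → out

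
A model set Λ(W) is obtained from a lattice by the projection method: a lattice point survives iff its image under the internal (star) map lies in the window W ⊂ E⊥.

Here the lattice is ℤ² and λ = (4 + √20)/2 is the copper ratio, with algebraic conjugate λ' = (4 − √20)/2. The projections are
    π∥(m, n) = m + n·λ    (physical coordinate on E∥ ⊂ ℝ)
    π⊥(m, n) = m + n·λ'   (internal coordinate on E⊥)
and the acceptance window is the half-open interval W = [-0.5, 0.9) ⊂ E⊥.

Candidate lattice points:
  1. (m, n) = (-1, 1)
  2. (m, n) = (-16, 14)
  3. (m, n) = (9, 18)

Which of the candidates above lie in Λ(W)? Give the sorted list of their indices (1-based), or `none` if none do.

none

Compute λ' = (4−√20)/2 = -0.23607, so π⊥(m,n) = m -0.23607·n.
#1 (-1,1): internal coord -1 + (1)·λ' = -1.23607; -1.23607 ∉ [-0.5, 0.9) → out
#2 (-16,14): internal coord -16 + (14)·λ' = -19.30495; -19.30495 ∉ [-0.5, 0.9) → out
#3 (9,18): internal coord 9 + (18)·λ' = +4.75078; +4.75078 ∉ [-0.5, 0.9) → out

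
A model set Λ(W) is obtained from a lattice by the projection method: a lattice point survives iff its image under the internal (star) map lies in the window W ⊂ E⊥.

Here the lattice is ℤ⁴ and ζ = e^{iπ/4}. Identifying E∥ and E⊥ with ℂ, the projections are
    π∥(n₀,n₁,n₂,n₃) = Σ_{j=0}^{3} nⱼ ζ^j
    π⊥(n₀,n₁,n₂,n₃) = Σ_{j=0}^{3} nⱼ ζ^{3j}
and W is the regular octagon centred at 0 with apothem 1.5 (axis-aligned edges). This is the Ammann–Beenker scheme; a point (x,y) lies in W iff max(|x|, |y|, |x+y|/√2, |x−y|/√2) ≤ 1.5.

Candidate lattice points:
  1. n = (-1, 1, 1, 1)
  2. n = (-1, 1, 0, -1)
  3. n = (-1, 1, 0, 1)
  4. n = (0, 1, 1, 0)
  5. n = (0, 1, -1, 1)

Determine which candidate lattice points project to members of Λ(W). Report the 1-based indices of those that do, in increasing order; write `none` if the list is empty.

With ζ = e^{iπ/4} the internal vectors are ζ^0,ζ^3,ζ^6,ζ^9.
candidate 1: n = (-1, 1, 1, 1) → π⊥ ≈ (-1.000000, +0.414214); max(|x|,|y|,|x±y|/√2) = 1.000000 ≤ 1.5 ⇒ ∈ W
candidate 2: n = (-1, 1, 0, -1) → π⊥ ≈ (-2.414214, +0.000000); max(|x|,|y|,|x±y|/√2) = 2.414214 > 1.5 ⇒ ∉ W
candidate 3: n = (-1, 1, 0, 1) → π⊥ ≈ (-1.000000, +1.414214); max(|x|,|y|,|x±y|/√2) = 1.707107 > 1.5 ⇒ ∉ W
candidate 4: n = (0, 1, 1, 0) → π⊥ ≈ (-0.707107, -0.292893); max(|x|,|y|,|x±y|/√2) = 0.707107 ≤ 1.5 ⇒ ∈ W
candidate 5: n = (0, 1, -1, 1) → π⊥ ≈ (+0.000000, +2.414214); max(|x|,|y|,|x±y|/√2) = 2.414214 > 1.5 ⇒ ∉ W

1, 4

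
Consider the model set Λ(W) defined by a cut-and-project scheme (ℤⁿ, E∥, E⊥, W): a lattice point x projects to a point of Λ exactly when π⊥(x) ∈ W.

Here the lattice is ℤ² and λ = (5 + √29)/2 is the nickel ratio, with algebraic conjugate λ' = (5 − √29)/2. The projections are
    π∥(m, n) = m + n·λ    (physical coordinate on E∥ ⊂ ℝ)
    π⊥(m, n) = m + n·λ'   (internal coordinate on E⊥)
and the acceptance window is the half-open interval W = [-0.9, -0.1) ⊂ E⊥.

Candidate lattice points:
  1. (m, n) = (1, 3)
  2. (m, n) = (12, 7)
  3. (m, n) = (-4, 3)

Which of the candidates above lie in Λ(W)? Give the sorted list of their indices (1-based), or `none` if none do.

λ' = (5−√29)/2 ≈ -0.192582.
#1 (1,3): internal coord 1 + (3)·λ' = +0.422253; +0.422253 ∉ [-0.9, -0.1) → out
#2 (12,7): internal coord 12 + (7)·λ' = +10.651923; +10.651923 ∉ [-0.9, -0.1) → out
#3 (-4,3): internal coord -4 + (3)·λ' = -4.577747; -4.577747 ∉ [-0.9, -0.1) → out

none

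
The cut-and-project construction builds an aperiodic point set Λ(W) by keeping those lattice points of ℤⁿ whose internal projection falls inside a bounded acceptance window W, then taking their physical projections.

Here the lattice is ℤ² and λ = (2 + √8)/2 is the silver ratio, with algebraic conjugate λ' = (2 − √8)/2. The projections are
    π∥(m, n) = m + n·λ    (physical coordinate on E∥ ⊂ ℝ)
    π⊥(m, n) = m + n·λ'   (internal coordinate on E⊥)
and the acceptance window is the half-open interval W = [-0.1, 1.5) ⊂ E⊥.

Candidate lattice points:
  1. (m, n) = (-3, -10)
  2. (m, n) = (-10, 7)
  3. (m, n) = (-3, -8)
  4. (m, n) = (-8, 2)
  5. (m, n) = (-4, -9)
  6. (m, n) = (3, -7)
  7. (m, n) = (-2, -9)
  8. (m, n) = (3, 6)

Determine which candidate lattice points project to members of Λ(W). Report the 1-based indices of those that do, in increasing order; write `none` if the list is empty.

1, 3, 8

λ' = (2−√8)/2 ≈ -0.4142.
candidate 1: (m,n)=(-3,-10) → π∥ = -3-10·λ ≈ -27.1421, π⊥ = -3-10·λ' ≈ 1.1421 ∈ [-0.1, 1.5) ⇒ IN Λ
candidate 2: (m,n)=(-10,7) → π∥ = -10+7·λ ≈ 6.8995, π⊥ = -10+7·λ' ≈ -12.8995 ∉ [-0.1, 1.5) ⇒ out
candidate 3: (m,n)=(-3,-8) → π∥ = -3-8·λ ≈ -22.3137, π⊥ = -3-8·λ' ≈ 0.3137 ∈ [-0.1, 1.5) ⇒ IN Λ
candidate 4: (m,n)=(-8,2) → π∥ = -8+2·λ ≈ -3.1716, π⊥ = -8+2·λ' ≈ -8.8284 ∉ [-0.1, 1.5) ⇒ out
candidate 5: (m,n)=(-4,-9) → π∥ = -4-9·λ ≈ -25.7279, π⊥ = -4-9·λ' ≈ -0.2721 ∉ [-0.1, 1.5) ⇒ out
candidate 6: (m,n)=(3,-7) → π∥ = 3-7·λ ≈ -13.8995, π⊥ = 3-7·λ' ≈ 5.8995 ∉ [-0.1, 1.5) ⇒ out
candidate 7: (m,n)=(-2,-9) → π∥ = -2-9·λ ≈ -23.7279, π⊥ = -2-9·λ' ≈ 1.7279 ∉ [-0.1, 1.5) ⇒ out
candidate 8: (m,n)=(3,6) → π∥ = 3+6·λ ≈ 17.4853, π⊥ = 3+6·λ' ≈ 0.5147 ∈ [-0.1, 1.5) ⇒ IN Λ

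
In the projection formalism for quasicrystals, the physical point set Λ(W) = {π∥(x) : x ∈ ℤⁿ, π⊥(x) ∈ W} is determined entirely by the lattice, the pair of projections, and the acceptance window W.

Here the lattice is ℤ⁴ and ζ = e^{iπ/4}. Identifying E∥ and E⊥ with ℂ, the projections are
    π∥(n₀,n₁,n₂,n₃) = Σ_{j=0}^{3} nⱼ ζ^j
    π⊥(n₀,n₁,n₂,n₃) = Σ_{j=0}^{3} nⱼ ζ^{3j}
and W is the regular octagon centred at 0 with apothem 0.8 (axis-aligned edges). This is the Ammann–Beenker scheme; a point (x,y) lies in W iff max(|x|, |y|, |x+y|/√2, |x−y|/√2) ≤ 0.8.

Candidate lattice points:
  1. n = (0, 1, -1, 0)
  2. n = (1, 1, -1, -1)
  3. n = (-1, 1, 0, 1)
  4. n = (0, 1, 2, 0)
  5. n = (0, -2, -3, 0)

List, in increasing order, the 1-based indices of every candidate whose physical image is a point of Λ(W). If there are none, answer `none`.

none

π⊥(n) = n₀ + n₁ζ³ + n₂ζ⁶ + n₃ζ⁹ where ζ = e^{iπ/4}.
candidate 1: n = (0, 1, -1, 0) → π⊥ ≈ (-0.70711, +1.70711); max(|x|,|y|,|x±y|/√2) = 1.70711 > 0.8 ⇒ ∉ W
candidate 2: n = (1, 1, -1, -1) → π⊥ ≈ (-0.41421, +1.00000); max(|x|,|y|,|x±y|/√2) = 1.00000 > 0.8 ⇒ ∉ W
candidate 3: n = (-1, 1, 0, 1) → π⊥ ≈ (-1.00000, +1.41421); max(|x|,|y|,|x±y|/√2) = 1.70711 > 0.8 ⇒ ∉ W
candidate 4: n = (0, 1, 2, 0) → π⊥ ≈ (-0.70711, -1.29289); max(|x|,|y|,|x±y|/√2) = 1.41421 > 0.8 ⇒ ∉ W
candidate 5: n = (0, -2, -3, 0) → π⊥ ≈ (+1.41421, +1.58579); max(|x|,|y|,|x±y|/√2) = 2.12132 > 0.8 ⇒ ∉ W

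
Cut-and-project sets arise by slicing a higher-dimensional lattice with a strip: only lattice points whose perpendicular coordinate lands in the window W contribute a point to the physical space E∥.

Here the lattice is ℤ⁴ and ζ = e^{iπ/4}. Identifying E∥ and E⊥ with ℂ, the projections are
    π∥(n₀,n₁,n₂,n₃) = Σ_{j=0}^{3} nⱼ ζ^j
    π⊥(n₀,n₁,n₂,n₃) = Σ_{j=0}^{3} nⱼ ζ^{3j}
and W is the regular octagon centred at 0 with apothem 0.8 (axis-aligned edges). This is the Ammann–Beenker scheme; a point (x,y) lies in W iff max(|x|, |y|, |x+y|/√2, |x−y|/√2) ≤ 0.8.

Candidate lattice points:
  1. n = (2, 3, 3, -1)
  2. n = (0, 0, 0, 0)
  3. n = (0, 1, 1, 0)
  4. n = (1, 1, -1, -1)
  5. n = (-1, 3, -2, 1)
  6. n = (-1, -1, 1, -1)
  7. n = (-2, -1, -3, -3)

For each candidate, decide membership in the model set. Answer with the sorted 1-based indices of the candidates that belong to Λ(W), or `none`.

2, 3

Internal map: ζ^{3j} for j=0..3 gives (1,0), (−√2/2,√2/2), (0,−1), (√2/2,√2/2).
candidate 1: n = (2, 3, 3, -1) → π⊥ ≈ (-0.828427, -1.585786); max(|x|,|y|,|x±y|/√2) = 1.707107 > 0.8 ⇒ ∉ W
candidate 2: n = (0, 0, 0, 0) → π⊥ ≈ (+0.000000, +0.000000); max(|x|,|y|,|x±y|/√2) = 0.000000 ≤ 0.8 ⇒ ∈ W
candidate 3: n = (0, 1, 1, 0) → π⊥ ≈ (-0.707107, -0.292893); max(|x|,|y|,|x±y|/√2) = 0.707107 ≤ 0.8 ⇒ ∈ W
candidate 4: n = (1, 1, -1, -1) → π⊥ ≈ (-0.414214, +1.000000); max(|x|,|y|,|x±y|/√2) = 1.000000 > 0.8 ⇒ ∉ W
candidate 5: n = (-1, 3, -2, 1) → π⊥ ≈ (-2.414214, +4.828427); max(|x|,|y|,|x±y|/√2) = 5.121320 > 0.8 ⇒ ∉ W
candidate 6: n = (-1, -1, 1, -1) → π⊥ ≈ (-1.000000, -2.414214); max(|x|,|y|,|x±y|/√2) = 2.414214 > 0.8 ⇒ ∉ W
candidate 7: n = (-2, -1, -3, -3) → π⊥ ≈ (-3.414214, +0.171573); max(|x|,|y|,|x±y|/√2) = 3.414214 > 0.8 ⇒ ∉ W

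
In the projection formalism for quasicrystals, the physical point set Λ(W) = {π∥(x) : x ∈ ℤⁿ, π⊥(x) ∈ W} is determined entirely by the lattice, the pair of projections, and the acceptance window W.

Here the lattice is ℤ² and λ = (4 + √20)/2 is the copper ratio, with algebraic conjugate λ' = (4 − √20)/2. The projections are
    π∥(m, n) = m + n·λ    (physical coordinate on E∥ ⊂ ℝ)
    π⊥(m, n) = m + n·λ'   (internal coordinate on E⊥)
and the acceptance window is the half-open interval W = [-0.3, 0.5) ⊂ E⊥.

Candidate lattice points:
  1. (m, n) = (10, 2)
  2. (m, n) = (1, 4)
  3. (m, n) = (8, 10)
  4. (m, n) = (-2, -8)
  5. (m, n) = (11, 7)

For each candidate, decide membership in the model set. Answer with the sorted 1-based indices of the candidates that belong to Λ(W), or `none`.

Numerically λ ≈ 4.236068 and λ' = −1/λ ≈ -0.236068.
#1 (10,2): internal coord 10 + (2)·λ' = +9.527864; +9.527864 ∉ [-0.3, 0.5) → out
#2 (1,4): internal coord 1 + (4)·λ' = +0.055728; +0.055728 ∈ [-0.3, 0.5) → IN Λ
#3 (8,10): internal coord 8 + (10)·λ' = +5.639320; +5.639320 ∉ [-0.3, 0.5) → out
#4 (-2,-8): internal coord -2 + (-8)·λ' = -0.111456; -0.111456 ∈ [-0.3, 0.5) → IN Λ
#5 (11,7): internal coord 11 + (7)·λ' = +9.347524; +9.347524 ∉ [-0.3, 0.5) → out

2, 4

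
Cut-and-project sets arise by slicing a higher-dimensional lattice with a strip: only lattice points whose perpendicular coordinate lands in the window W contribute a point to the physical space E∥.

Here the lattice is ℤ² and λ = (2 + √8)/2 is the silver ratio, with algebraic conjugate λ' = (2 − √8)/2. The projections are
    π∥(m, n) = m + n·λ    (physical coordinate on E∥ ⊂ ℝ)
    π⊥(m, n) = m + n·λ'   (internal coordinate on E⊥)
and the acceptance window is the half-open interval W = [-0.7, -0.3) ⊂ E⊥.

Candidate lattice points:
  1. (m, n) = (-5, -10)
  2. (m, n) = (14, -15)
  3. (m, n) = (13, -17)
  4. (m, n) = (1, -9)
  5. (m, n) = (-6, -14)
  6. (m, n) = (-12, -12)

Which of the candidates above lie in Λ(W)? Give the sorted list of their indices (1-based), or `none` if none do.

Compute λ' = (2−√8)/2 = -0.41421, so π⊥(m,n) = m -0.41421·n.
candidate 1: (m,n)=(-5,-10) → π∥ = -5-10·λ ≈ -29.14214, π⊥ = -5-10·λ' ≈ -0.85786 ∉ [-0.7, -0.3) ⇒ out
candidate 2: (m,n)=(14,-15) → π∥ = 14-15·λ ≈ -22.21320, π⊥ = 14-15·λ' ≈ 20.21320 ∉ [-0.7, -0.3) ⇒ out
candidate 3: (m,n)=(13,-17) → π∥ = 13-17·λ ≈ -28.04163, π⊥ = 13-17·λ' ≈ 20.04163 ∉ [-0.7, -0.3) ⇒ out
candidate 4: (m,n)=(1,-9) → π∥ = 1-9·λ ≈ -20.72792, π⊥ = 1-9·λ' ≈ 4.72792 ∉ [-0.7, -0.3) ⇒ out
candidate 5: (m,n)=(-6,-14) → π∥ = -6-14·λ ≈ -39.79899, π⊥ = -6-14·λ' ≈ -0.20101 ∉ [-0.7, -0.3) ⇒ out
candidate 6: (m,n)=(-12,-12) → π∥ = -12-12·λ ≈ -40.97056, π⊥ = -12-12·λ' ≈ -7.02944 ∉ [-0.7, -0.3) ⇒ out

none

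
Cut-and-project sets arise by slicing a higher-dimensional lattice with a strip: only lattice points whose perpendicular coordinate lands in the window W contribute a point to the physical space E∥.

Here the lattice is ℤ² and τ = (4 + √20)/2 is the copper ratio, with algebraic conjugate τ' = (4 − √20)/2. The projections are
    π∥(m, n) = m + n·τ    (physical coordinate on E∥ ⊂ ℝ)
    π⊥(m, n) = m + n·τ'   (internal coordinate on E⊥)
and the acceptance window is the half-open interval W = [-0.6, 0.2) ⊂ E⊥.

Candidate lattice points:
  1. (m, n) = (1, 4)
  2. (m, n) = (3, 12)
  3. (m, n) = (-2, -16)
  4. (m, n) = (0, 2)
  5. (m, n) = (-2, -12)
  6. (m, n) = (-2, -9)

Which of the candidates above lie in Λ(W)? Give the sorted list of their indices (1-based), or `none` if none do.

τ' = (4−√20)/2 ≈ -0.236068.
[1] lift (1,4): star map gives 0.055728; window check -0.6 ≤ 0.055728 < 0.2 is true → IN Λ
[2] lift (3,12): star map gives 0.167184; window check -0.6 ≤ 0.167184 < 0.2 is true → IN Λ
[3] lift (-2,-16): star map gives 1.777088; window check -0.6 ≤ 1.777088 < 0.2 is false → out
[4] lift (0,2): star map gives -0.472136; window check -0.6 ≤ -0.472136 < 0.2 is true → IN Λ
[5] lift (-2,-12): star map gives 0.832816; window check -0.6 ≤ 0.832816 < 0.2 is false → out
[6] lift (-2,-9): star map gives 0.124612; window check -0.6 ≤ 0.124612 < 0.2 is true → IN Λ

1, 2, 4, 6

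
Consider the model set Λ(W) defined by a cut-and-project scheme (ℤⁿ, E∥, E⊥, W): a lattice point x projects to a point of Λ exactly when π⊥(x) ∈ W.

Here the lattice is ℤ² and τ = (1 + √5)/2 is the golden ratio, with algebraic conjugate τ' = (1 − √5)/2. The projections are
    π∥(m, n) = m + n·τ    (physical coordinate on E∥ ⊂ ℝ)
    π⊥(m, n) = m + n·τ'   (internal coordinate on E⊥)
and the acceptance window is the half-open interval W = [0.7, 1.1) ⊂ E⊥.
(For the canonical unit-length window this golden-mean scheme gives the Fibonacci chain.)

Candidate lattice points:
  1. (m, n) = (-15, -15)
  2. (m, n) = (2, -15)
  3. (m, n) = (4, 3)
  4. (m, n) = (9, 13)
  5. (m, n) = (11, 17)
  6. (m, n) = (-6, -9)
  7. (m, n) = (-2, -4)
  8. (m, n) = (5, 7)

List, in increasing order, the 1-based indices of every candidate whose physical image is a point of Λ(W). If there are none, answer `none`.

τ' = (1−√5)/2 ≈ -0.6180.
#1 (-15,-15): internal coord -15 + (-15)·τ' = -5.7295; -5.7295 ∉ [0.7, 1.1) → out
#2 (2,-15): internal coord 2 + (-15)·τ' = +11.2705; +11.2705 ∉ [0.7, 1.1) → out
#3 (4,3): internal coord 4 + (3)·τ' = +2.1459; +2.1459 ∉ [0.7, 1.1) → out
#4 (9,13): internal coord 9 + (13)·τ' = +0.9656; +0.9656 ∈ [0.7, 1.1) → IN Λ
#5 (11,17): internal coord 11 + (17)·τ' = +0.4934; +0.4934 ∉ [0.7, 1.1) → out
#6 (-6,-9): internal coord -6 + (-9)·τ' = -0.4377; -0.4377 ∉ [0.7, 1.1) → out
#7 (-2,-4): internal coord -2 + (-4)·τ' = +0.4721; +0.4721 ∉ [0.7, 1.1) → out
#8 (5,7): internal coord 5 + (7)·τ' = +0.6738; +0.6738 ∉ [0.7, 1.1) → out

4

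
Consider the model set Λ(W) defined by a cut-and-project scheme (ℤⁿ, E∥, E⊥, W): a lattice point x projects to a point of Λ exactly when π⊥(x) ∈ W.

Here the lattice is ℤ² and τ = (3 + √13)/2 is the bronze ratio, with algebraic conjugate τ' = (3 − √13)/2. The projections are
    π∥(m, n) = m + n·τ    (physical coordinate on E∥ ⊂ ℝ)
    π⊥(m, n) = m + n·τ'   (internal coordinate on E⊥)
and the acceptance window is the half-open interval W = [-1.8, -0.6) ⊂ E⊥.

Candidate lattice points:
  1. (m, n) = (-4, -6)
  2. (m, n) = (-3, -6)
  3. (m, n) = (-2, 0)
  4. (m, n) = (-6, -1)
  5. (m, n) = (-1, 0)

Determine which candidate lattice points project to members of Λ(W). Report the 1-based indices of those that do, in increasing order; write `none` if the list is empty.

Compute τ' = (3−√13)/2 = -0.302776, so π⊥(m,n) = m -0.302776·n.
[1] lift (-4,-6): star map gives -2.183346; window check -1.8 ≤ -2.183346 < -0.6 is false → out
[2] lift (-3,-6): star map gives -1.183346; window check -1.8 ≤ -1.183346 < -0.6 is true → IN Λ
[3] lift (-2,0): star map gives -2.000000; window check -1.8 ≤ -2.000000 < -0.6 is false → out
[4] lift (-6,-1): star map gives -5.697224; window check -1.8 ≤ -5.697224 < -0.6 is false → out
[5] lift (-1,0): star map gives -1.000000; window check -1.8 ≤ -1.000000 < -0.6 is true → IN Λ

2, 5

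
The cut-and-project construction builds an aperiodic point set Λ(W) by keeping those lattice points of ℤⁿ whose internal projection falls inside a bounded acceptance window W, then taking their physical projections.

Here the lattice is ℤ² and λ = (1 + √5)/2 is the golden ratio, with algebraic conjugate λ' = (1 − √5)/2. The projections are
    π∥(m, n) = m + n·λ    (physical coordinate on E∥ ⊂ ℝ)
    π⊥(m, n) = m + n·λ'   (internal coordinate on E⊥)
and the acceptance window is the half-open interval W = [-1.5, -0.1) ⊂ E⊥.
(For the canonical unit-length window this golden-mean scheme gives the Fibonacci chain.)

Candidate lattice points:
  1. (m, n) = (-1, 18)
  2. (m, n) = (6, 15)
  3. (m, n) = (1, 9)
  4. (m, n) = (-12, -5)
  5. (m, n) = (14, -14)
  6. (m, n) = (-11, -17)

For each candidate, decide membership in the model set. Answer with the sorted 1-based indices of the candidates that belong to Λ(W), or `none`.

6

λ' = (1−√5)/2 ≈ -0.618034.
candidate 1: (m,n)=(-1,18) → π∥ = -1+18·λ ≈ 28.124612, π⊥ = -1+18·λ' ≈ -12.124612 ∉ [-1.5, -0.1) ⇒ out
candidate 2: (m,n)=(6,15) → π∥ = 6+15·λ ≈ 30.270510, π⊥ = 6+15·λ' ≈ -3.270510 ∉ [-1.5, -0.1) ⇒ out
candidate 3: (m,n)=(1,9) → π∥ = 1+9·λ ≈ 15.562306, π⊥ = 1+9·λ' ≈ -4.562306 ∉ [-1.5, -0.1) ⇒ out
candidate 4: (m,n)=(-12,-5) → π∥ = -12-5·λ ≈ -20.090170, π⊥ = -12-5·λ' ≈ -8.909830 ∉ [-1.5, -0.1) ⇒ out
candidate 5: (m,n)=(14,-14) → π∥ = 14-14·λ ≈ -8.652476, π⊥ = 14-14·λ' ≈ 22.652476 ∉ [-1.5, -0.1) ⇒ out
candidate 6: (m,n)=(-11,-17) → π∥ = -11-17·λ ≈ -38.506578, π⊥ = -11-17·λ' ≈ -0.493422 ∈ [-1.5, -0.1) ⇒ IN Λ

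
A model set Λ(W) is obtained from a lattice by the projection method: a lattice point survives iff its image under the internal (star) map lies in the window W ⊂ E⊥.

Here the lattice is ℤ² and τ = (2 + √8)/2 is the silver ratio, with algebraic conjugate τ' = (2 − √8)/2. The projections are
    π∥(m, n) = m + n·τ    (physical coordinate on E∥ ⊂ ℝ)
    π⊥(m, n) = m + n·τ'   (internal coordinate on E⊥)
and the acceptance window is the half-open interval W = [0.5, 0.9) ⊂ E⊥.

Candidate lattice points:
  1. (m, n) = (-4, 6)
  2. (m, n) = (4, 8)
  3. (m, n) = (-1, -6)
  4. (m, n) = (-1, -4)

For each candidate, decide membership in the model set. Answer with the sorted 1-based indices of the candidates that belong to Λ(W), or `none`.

Compute τ' = (2−√8)/2 = -0.414214, so π⊥(m,n) = m -0.414214·n.
#1 (-4,6): internal coord -4 + (6)·τ' = -6.485281; -6.485281 ∉ [0.5, 0.9) → out
#2 (4,8): internal coord 4 + (8)·τ' = +0.686292; +0.686292 ∈ [0.5, 0.9) → IN Λ
#3 (-1,-6): internal coord -1 + (-6)·τ' = +1.485281; +1.485281 ∉ [0.5, 0.9) → out
#4 (-1,-4): internal coord -1 + (-4)·τ' = +0.656854; +0.656854 ∈ [0.5, 0.9) → IN Λ

2, 4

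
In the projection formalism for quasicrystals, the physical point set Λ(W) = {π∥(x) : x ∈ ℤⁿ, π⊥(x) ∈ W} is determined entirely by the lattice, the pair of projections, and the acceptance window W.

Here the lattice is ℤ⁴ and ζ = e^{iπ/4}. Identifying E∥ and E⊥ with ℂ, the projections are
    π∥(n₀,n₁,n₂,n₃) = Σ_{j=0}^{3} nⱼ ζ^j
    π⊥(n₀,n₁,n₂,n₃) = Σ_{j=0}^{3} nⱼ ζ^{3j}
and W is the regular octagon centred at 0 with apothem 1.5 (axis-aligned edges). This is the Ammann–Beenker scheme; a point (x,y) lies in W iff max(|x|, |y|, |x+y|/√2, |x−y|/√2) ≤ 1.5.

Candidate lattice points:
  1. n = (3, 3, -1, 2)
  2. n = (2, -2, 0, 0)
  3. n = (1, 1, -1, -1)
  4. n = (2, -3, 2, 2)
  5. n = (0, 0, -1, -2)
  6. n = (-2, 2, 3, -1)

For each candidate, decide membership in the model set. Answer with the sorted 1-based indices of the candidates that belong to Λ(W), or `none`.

With ζ = e^{iπ/4} the internal vectors are ζ^0,ζ^3,ζ^6,ζ^9.
candidate 1: n = (3, 3, -1, 2) → π⊥ ≈ (+2.292893, +4.535534); max(|x|,|y|,|x±y|/√2) = 4.828427 > 1.5 ⇒ ∉ W
candidate 2: n = (2, -2, 0, 0) → π⊥ ≈ (+3.414214, -1.414214); max(|x|,|y|,|x±y|/√2) = 3.414214 > 1.5 ⇒ ∉ W
candidate 3: n = (1, 1, -1, -1) → π⊥ ≈ (-0.414214, +1.000000); max(|x|,|y|,|x±y|/√2) = 1.000000 ≤ 1.5 ⇒ ∈ W
candidate 4: n = (2, -3, 2, 2) → π⊥ ≈ (+5.535534, -2.707107); max(|x|,|y|,|x±y|/√2) = 5.828427 > 1.5 ⇒ ∉ W
candidate 5: n = (0, 0, -1, -2) → π⊥ ≈ (-1.414214, -0.414214); max(|x|,|y|,|x±y|/√2) = 1.414214 ≤ 1.5 ⇒ ∈ W
candidate 6: n = (-2, 2, 3, -1) → π⊥ ≈ (-4.121320, -2.292893); max(|x|,|y|,|x±y|/√2) = 4.535534 > 1.5 ⇒ ∉ W

3, 5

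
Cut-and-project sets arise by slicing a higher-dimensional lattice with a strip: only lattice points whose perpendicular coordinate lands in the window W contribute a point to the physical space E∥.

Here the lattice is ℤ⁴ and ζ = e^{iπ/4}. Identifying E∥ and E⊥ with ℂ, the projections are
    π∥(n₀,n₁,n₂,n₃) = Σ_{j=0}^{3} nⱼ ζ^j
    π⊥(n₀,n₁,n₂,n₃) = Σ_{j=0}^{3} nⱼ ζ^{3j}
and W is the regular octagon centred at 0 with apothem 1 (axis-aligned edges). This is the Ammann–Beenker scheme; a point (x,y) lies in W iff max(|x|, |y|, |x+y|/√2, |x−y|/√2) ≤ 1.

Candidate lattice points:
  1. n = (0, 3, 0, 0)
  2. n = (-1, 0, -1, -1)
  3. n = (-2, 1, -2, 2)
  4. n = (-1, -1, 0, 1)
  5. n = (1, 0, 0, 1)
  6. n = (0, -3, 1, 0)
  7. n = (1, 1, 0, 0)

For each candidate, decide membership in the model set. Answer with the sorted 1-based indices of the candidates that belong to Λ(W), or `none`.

Internal map: ζ^{3j} for j=0..3 gives (1,0), (−√2/2,√2/2), (0,−1), (√2/2,√2/2).
candidate 1: n = (0, 3, 0, 0) → π⊥ ≈ (-2.12132, +2.12132); max(|x|,|y|,|x±y|/√2) = 3.00000 > 1 ⇒ ∉ W
candidate 2: n = (-1, 0, -1, -1) → π⊥ ≈ (-1.70711, +0.29289); max(|x|,|y|,|x±y|/√2) = 1.70711 > 1 ⇒ ∉ W
candidate 3: n = (-2, 1, -2, 2) → π⊥ ≈ (-1.29289, +4.12132); max(|x|,|y|,|x±y|/√2) = 4.12132 > 1 ⇒ ∉ W
candidate 4: n = (-1, -1, 0, 1) → π⊥ ≈ (+0.41421, +0.00000); max(|x|,|y|,|x±y|/√2) = 0.41421 ≤ 1 ⇒ ∈ W
candidate 5: n = (1, 0, 0, 1) → π⊥ ≈ (+1.70711, +0.70711); max(|x|,|y|,|x±y|/√2) = 1.70711 > 1 ⇒ ∉ W
candidate 6: n = (0, -3, 1, 0) → π⊥ ≈ (+2.12132, -3.12132); max(|x|,|y|,|x±y|/√2) = 3.70711 > 1 ⇒ ∉ W
candidate 7: n = (1, 1, 0, 0) → π⊥ ≈ (+0.29289, +0.70711); max(|x|,|y|,|x±y|/√2) = 0.70711 ≤ 1 ⇒ ∈ W

4, 7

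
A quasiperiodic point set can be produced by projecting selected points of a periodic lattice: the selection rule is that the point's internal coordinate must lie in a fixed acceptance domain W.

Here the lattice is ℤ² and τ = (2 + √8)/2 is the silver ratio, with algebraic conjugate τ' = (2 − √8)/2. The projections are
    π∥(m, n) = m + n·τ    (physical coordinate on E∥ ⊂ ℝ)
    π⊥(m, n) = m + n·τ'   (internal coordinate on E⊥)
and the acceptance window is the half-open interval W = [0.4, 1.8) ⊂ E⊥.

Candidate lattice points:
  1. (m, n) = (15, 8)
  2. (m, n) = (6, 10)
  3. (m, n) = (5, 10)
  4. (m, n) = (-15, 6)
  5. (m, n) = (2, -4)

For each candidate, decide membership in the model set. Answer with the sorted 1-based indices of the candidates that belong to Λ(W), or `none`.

3

Numerically τ ≈ 2.41421 and τ' = −1/τ ≈ -0.41421.
candidate 1: (m,n)=(15,8) → π∥ = 15+8·τ ≈ 34.31371, π⊥ = 15+8·τ' ≈ 11.68629 ∉ [0.4, 1.8) ⇒ out
candidate 2: (m,n)=(6,10) → π∥ = 6+10·τ ≈ 30.14214, π⊥ = 6+10·τ' ≈ 1.85786 ∉ [0.4, 1.8) ⇒ out
candidate 3: (m,n)=(5,10) → π∥ = 5+10·τ ≈ 29.14214, π⊥ = 5+10·τ' ≈ 0.85786 ∈ [0.4, 1.8) ⇒ IN Λ
candidate 4: (m,n)=(-15,6) → π∥ = -15+6·τ ≈ -0.51472, π⊥ = -15+6·τ' ≈ -17.48528 ∉ [0.4, 1.8) ⇒ out
candidate 5: (m,n)=(2,-4) → π∥ = 2-4·τ ≈ -7.65685, π⊥ = 2-4·τ' ≈ 3.65685 ∉ [0.4, 1.8) ⇒ out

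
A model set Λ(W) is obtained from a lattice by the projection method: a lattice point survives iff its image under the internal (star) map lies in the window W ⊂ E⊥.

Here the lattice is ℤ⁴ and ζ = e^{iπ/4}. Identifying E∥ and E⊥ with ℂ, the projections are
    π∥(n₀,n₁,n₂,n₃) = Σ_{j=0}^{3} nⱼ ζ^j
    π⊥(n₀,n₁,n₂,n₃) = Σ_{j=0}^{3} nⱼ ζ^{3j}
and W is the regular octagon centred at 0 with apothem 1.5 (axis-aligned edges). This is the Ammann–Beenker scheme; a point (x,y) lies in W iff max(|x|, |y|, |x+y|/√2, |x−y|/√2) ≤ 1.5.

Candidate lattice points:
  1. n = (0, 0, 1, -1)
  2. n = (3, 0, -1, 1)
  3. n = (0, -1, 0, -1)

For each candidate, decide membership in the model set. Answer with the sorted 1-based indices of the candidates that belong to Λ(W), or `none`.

3

π⊥(n) = n₀ + n₁ζ³ + n₂ζ⁶ + n₃ζ⁹ where ζ = e^{iπ/4}.
candidate 1: n = (0, 0, 1, -1) → π⊥ ≈ (-0.70711, -1.70711); max(|x|,|y|,|x±y|/√2) = 1.70711 > 1.5 ⇒ ∉ W
candidate 2: n = (3, 0, -1, 1) → π⊥ ≈ (+3.70711, +1.70711); max(|x|,|y|,|x±y|/√2) = 3.82843 > 1.5 ⇒ ∉ W
candidate 3: n = (0, -1, 0, -1) → π⊥ ≈ (+0.00000, -1.41421); max(|x|,|y|,|x±y|/√2) = 1.41421 ≤ 1.5 ⇒ ∈ W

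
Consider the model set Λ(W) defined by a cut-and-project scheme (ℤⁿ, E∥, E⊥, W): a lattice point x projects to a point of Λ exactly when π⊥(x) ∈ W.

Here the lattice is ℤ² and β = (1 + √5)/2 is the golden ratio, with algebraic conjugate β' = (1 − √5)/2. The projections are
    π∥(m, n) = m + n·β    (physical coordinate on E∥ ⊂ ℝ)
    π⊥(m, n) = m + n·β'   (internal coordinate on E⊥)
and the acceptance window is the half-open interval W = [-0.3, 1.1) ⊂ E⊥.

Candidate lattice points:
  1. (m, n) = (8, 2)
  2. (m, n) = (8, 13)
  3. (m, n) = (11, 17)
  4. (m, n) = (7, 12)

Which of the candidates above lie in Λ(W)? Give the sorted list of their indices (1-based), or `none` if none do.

Compute β' = (1−√5)/2 = -0.6180, so π⊥(m,n) = m -0.6180·n.
[1] lift (8,2): star map gives 6.7639; window check -0.3 ≤ 6.7639 < 1.1 is false → out
[2] lift (8,13): star map gives -0.0344; window check -0.3 ≤ -0.0344 < 1.1 is true → IN Λ
[3] lift (11,17): star map gives 0.4934; window check -0.3 ≤ 0.4934 < 1.1 is true → IN Λ
[4] lift (7,12): star map gives -0.4164; window check -0.3 ≤ -0.4164 < 1.1 is false → out

2, 3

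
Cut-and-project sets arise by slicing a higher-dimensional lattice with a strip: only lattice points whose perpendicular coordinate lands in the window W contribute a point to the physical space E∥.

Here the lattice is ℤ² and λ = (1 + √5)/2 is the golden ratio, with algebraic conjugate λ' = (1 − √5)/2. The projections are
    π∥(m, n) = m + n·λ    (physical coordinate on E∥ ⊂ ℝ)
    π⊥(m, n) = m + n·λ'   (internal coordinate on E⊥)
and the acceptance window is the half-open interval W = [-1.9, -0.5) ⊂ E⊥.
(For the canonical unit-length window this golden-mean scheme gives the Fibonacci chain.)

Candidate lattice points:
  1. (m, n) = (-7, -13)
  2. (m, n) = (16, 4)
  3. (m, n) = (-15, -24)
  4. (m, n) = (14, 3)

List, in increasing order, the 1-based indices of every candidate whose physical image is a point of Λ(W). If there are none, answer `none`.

none

Compute λ' = (1−√5)/2 = -0.618034, so π⊥(m,n) = m -0.618034·n.
[1] lift (-7,-13): star map gives 1.034442; window check -1.9 ≤ 1.034442 < -0.5 is false → out
[2] lift (16,4): star map gives 13.527864; window check -1.9 ≤ 13.527864 < -0.5 is false → out
[3] lift (-15,-24): star map gives -0.167184; window check -1.9 ≤ -0.167184 < -0.5 is false → out
[4] lift (14,3): star map gives 12.145898; window check -1.9 ≤ 12.145898 < -0.5 is false → out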